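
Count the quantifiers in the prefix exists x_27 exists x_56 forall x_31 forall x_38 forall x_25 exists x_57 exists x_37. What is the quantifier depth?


Quantifier prefix has 7 quantifier symbols.
Quantifier depth = 7

7


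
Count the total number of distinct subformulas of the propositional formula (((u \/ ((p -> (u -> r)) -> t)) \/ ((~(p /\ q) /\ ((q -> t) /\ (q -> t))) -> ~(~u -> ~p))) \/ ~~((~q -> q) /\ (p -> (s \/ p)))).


Formula: (((u \/ ((p -> (u -> r)) -> t)) \/ ((~(p /\ q) /\ ((q -> t) /\ (q -> t))) -> ~(~u -> ~p))) \/ ~~((~q -> q) /\ (p -> (s \/ p))))
Subformulas found:
  1. r
  2. q
  3. u
  4. s
  5. t
  6. p
  7. ~p
  8. ~u
  9. ~q
  10. (p /\ q)
  11. (s \/ p)
  12. (u -> r)
  13. (q -> t)
  14. (~q -> q)
  15. ~(p /\ q)
  16. (~u -> ~p)
  17. ~(~u -> ~p)
  18. (p -> (s \/ p))
  19. (p -> (u -> r))
  20. ((p -> (u -> r)) -> t)
  21. ((q -> t) /\ (q -> t))
  22. (u \/ ((p -> (u -> r)) -> t))
  23. ((~q -> q) /\ (p -> (s \/ p)))
  24. ~((~q -> q) /\ (p -> (s \/ p)))
  25. ~~((~q -> q) /\ (p -> (s \/ p)))
  26. (~(p /\ q) /\ ((q -> t) /\ (q -> t)))
  27. ((~(p /\ q) /\ ((q -> t) /\ (q -> t))) -> ~(~u -> ~p))
  28. ((u \/ ((p -> (u -> r)) -> t)) \/ ((~(p /\ q) /\ ((q -> t) /\ (q -> t))) -> ~(~u -> ~p)))
  29. (((u \/ ((p -> (u -> r)) -> t)) \/ ((~(p /\ q) /\ ((q -> t) /\ (q -> t))) -> ~(~u -> ~p))) \/ ~~((~q -> q) /\ (p -> (s \/ p))))
Total distinct subformulas = 29

29


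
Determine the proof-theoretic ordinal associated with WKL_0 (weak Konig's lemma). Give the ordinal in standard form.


The proof-theoretic ordinal of WKL_0 (weak Konig's lemma) is a standard result in ordinal analysis.
This ordinal is the supremum of order types of primitive recursive well-orderings
that the theory can prove to be well-ordered.
For WKL_0 (weak Konig's lemma), the proof-theoretic ordinal is omega^omega.

omega^omega


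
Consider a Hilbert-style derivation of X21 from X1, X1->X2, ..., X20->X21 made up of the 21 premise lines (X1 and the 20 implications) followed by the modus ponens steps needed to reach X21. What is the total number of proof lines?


We have 21 premise lines: X1 and 20 implications.
Each implication is detached once by MP, giving 20 MP lines.
21 premise lines + 20 MP lines = 41 total lines.

41


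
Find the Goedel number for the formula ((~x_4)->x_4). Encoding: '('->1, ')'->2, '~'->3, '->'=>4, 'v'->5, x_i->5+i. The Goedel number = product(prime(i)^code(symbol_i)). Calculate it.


Formula: ((~x_4)->x_4)
Symbol codes: [1, 1, 3, 9, 2, 4, 9, 2]
Primes: [2, 3, 5, 7, 11, 13, 17, 19]
p_1^1 = 2^1 = 2
p_2^1 = 3^1 = 3
p_3^3 = 5^3 = 125
p_4^9 = 7^9 = 40353607
p_5^2 = 11^2 = 121
p_6^4 = 13^4 = 28561
p_7^9 = 17^9 = 118587876497
p_8^2 = 19^2 = 361
Product = 4477647462334711002605646629250

4477647462334711002605646629250


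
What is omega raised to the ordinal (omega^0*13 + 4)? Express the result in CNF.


omega^(omega^0*13 + 4):
omega^0 = 1, so the exponent is 13 + 4 = 17 (finite ordinal addition).
Result = omega^17, already a single CNF term.

omega^17


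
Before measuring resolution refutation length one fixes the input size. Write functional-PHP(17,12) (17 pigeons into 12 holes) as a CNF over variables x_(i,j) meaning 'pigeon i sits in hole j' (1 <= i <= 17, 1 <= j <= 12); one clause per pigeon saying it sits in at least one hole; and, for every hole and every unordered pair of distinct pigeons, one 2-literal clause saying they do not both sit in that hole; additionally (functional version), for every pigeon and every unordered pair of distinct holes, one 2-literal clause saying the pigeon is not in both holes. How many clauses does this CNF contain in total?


functional-PHP(17,12): 17 pigeons, 12 holes, 17*12 = 204 variables.
- pigeon clauses: one per pigeon -> 17 clauses
- hole clauses: 12 holes * C(17,2) = 12 * 136 -> 1632 clauses
- functional clauses: 17 pigeons * C(12,2) = 17 * 66 -> 1122 clauses
Total clauses = 17 + 1632 + 1122 = 2771

2771


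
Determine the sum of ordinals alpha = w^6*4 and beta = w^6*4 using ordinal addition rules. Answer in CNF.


Ordinal addition w^6*4 + w^6*4:
Both terms have the same exponent 6.
w^e*c + w^e*d = w^e*(c+d).
Result = w^6*(4+4) = w^6*8

w^6*8


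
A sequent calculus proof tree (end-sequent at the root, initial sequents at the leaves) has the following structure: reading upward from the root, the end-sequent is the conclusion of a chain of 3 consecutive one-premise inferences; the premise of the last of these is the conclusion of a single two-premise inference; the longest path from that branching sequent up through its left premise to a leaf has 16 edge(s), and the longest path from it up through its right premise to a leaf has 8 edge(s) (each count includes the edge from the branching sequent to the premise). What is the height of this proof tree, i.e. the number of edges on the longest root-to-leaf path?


Longest path through the left premise: 16 edges (measured from the branching sequent)
Longest path through the right premise: 8 edges
Height of the subtree rooted at the branching sequent: max(16, 8) = 16
The branching sequent sits 3 edges above the root (the chain of one-premise inferences), so height = 16 + 3 = 19

19


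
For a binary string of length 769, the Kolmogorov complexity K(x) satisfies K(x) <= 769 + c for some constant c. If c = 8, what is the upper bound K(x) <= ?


K(x) <= |x| + c = 769 + 8 = 777

777


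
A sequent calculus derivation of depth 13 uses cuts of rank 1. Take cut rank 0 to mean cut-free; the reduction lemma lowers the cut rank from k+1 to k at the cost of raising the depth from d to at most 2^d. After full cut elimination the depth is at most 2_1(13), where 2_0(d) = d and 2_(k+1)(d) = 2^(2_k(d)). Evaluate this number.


Each rank reduction sends depth d to at most 2^d; cut rank r needs r reductions.
2_0(13) = 13
2_1(13) = 2^13 = 8192
Cut-free depth bound = 8192

8192


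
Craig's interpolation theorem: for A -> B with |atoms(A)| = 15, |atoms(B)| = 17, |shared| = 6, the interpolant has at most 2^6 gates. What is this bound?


Shared atoms = 6
Craig interpolant size bound = 2^6
= 64

64


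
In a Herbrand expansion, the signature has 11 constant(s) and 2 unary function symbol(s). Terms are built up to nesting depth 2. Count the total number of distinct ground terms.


Herbrand terms by depth:
Depth 0: 11 constants
Depth 1: 22 new terms (running total: 33)
Depth 2: 44 new terms (running total: 77)
Total distinct ground terms = 77

77


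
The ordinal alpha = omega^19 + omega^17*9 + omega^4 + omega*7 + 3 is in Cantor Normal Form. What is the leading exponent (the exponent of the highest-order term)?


CNF: omega^19 + omega^17*9 + omega^4 + omega*7 + 3
The leading term is omega^19, which has exponent 19.

19


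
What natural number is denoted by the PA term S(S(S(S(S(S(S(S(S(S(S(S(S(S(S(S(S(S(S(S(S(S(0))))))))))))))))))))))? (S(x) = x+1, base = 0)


Counting successors applied to 0:
22 applications of S to 0 = 22

22


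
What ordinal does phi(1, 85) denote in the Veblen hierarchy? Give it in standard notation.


phi(1, 85):
phi(1, beta) = epsilon_beta (the beta-th epsilon number).
phi(1, 85) = epsilon_85

epsilon_85


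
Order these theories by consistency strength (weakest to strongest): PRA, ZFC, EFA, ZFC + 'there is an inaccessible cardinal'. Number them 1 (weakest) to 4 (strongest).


Ordering by consistency strength:
1. EFA
2. PRA
3. ZFC
4. ZFC + 'there is an inaccessible cardinal'


PRA=2, ZFC=3, EFA=1, ZFC + 'there is an inaccessible cardinal'=4


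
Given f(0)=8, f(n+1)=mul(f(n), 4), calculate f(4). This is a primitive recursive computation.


f(0) = 8
f(1) = mul(f(0), 4) = mul(8, 4) = 32
f(2) = mul(f(1), 4) = mul(32, 4) = 128
f(3) = mul(f(2), 4) = mul(128, 4) = 512
f(4) = mul(f(3), 4) = mul(512, 4) = 2048


2048


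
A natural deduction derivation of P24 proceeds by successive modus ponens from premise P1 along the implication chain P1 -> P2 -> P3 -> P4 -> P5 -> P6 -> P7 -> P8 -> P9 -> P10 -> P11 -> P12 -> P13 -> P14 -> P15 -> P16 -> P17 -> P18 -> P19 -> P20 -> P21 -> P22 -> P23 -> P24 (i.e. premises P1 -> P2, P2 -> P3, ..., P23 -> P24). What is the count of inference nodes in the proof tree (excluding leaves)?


We have a chain: P1 -> P2 -> P3 -> P4 -> P5 -> P6 -> P7 -> P8 -> P9 -> P10 -> P11 -> P12 -> P13 -> P14 -> P15 -> P16 -> P17 -> P18 -> P19 -> P20 -> P21 -> P22 -> P23 -> P24.
Each modus ponens application produces the next variable.
The chain has 24 propositions, so 24-1 = 23 modus ponens steps.
Total inference nodes = 23

23


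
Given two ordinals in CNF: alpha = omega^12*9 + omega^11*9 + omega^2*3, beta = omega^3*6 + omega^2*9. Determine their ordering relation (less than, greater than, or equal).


Compare term by term from highest exponent:
alpha = omega^12*9 + omega^11*9 + omega^2*3
beta = omega^3*6 + omega^2*9
Term 1: alpha has omega^12*9, beta has omega^3*6
Term 2: alpha has omega^11*9, beta has omega^2*9
Term 3: alpha has omega^2*3, beta has omega^0*0
Result: alpha > beta

alpha > beta


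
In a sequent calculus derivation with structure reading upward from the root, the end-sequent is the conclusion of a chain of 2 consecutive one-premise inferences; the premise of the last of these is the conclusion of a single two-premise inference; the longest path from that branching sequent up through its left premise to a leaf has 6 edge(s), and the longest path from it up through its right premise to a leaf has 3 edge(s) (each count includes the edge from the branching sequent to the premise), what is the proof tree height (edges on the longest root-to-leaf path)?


Longest path through the left premise: 6 edges (measured from the branching sequent)
Longest path through the right premise: 3 edges
Height of the subtree rooted at the branching sequent: max(6, 3) = 6
The branching sequent sits 2 edges above the root (the chain of one-premise inferences), so height = 6 + 2 = 8

8


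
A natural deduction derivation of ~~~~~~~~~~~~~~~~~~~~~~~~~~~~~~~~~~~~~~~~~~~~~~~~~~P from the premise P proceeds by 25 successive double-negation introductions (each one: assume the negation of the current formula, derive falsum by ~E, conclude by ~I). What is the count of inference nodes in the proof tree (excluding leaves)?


Each double-negation introduction (from C infer ~~C) uses 2 inference nodes: one ~E (C and ~C give falsum) and one ~I (discharge ~C).
25 double negations = 25 * 2 = 50 inference nodes.

50


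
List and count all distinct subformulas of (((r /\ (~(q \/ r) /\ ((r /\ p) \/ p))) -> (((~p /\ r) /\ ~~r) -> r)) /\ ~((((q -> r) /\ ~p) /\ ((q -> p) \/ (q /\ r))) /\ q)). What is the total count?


Formula: (((r /\ (~(q \/ r) /\ ((r /\ p) \/ p))) -> (((~p /\ r) /\ ~~r) -> r)) /\ ~((((q -> r) /\ ~p) /\ ((q -> p) \/ (q /\ r))) /\ q))
Subformulas found:
  1. r
  2. q
  3. p
  4. ~p
  5. ~r
  6. ~~r
  7. (q \/ r)
  8. (q /\ r)
  9. (r /\ p)
  10. (q -> p)
  11. (q -> r)
  12. (~p /\ r)
  13. ~(q \/ r)
  14. ((r /\ p) \/ p)
  15. ((q -> r) /\ ~p)
  16. ((~p /\ r) /\ ~~r)
  17. ((q -> p) \/ (q /\ r))
  18. (((~p /\ r) /\ ~~r) -> r)
  19. (~(q \/ r) /\ ((r /\ p) \/ p))
  20. (r /\ (~(q \/ r) /\ ((r /\ p) \/ p)))
  21. (((q -> r) /\ ~p) /\ ((q -> p) \/ (q /\ r)))
  22. ((((q -> r) /\ ~p) /\ ((q -> p) \/ (q /\ r))) /\ q)
  23. ~((((q -> r) /\ ~p) /\ ((q -> p) \/ (q /\ r))) /\ q)
  24. ((r /\ (~(q \/ r) /\ ((r /\ p) \/ p))) -> (((~p /\ r) /\ ~~r) -> r))
  25. (((r /\ (~(q \/ r) /\ ((r /\ p) \/ p))) -> (((~p /\ r) /\ ~~r) -> r)) /\ ~((((q -> r) /\ ~p) /\ ((q -> p) \/ (q /\ r))) /\ q))
Total distinct subformulas = 25

25


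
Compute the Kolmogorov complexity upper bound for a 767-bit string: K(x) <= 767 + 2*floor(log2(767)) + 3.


floor(log2(767)) = 9
2 * 9 = 18
K(x) <= 767 + 18 + 3 = 788

788


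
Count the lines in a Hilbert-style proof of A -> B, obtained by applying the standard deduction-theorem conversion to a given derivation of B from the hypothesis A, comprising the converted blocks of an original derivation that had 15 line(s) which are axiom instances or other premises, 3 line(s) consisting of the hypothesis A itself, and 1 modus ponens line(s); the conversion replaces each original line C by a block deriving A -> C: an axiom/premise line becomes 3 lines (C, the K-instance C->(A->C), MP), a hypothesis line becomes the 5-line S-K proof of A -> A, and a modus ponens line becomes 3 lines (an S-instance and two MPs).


Deduction-theorem conversion, block by block:
- 15 axiom/premise lines -> 3 lines each = 45
- 3 hypothesis lines -> 5 lines each (identity proof A->A) = 15
- 1 MP lines -> 3 lines each (S-instance, MP, MP) = 3
Total = 45 + 15 + 3 = 63 lines.

63


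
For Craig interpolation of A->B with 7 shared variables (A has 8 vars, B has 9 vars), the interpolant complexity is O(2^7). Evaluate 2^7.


Shared atoms = 7
Craig interpolant size bound = 2^7
= 128

128


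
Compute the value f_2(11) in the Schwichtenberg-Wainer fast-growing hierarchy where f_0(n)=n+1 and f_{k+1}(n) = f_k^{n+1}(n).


f_2(11) = f_1^12(11)
f_1(m) = 2m + 1.
Iterating: f_1^k(n) = 2^k*(n+1) - 1.
f_2(11) = 2^12*(11+1) - 1 = 4096*12 - 1 = 49151

49151


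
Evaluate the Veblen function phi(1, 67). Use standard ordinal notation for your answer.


phi(1, 67):
phi(1, beta) = epsilon_beta (the beta-th epsilon number).
phi(1, 67) = epsilon_67

epsilon_67


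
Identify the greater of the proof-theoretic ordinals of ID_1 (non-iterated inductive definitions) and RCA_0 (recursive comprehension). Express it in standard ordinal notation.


Proof-theoretic ordinal of ID_1 (non-iterated inductive definitions): psi_0(epsilon_{Omega+1})
Proof-theoretic ordinal of RCA_0 (recursive comprehension): omega^omega
Comparing: omega^omega < psi_0(epsilon_{Omega+1}).
The larger ordinal is psi_0(epsilon_{Omega+1}) (from ID_1 (non-iterated inductive definitions)).

psi_0(epsilon_{Omega+1})


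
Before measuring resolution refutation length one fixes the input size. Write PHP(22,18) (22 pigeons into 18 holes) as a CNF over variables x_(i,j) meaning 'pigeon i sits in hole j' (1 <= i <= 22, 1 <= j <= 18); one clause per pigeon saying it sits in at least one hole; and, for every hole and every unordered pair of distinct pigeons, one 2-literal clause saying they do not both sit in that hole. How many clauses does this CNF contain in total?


PHP(22,18): 22 pigeons, 18 holes, 22*18 = 396 variables.
- pigeon clauses: one per pigeon -> 22 clauses
- hole clauses: 18 holes * C(22,2) = 18 * 231 -> 4158 clauses
Total clauses = 22 + 4158 = 4180

4180


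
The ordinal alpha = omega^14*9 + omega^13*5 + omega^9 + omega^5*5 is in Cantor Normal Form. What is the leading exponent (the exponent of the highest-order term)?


CNF: omega^14*9 + omega^13*5 + omega^9 + omega^5*5
The leading term is omega^14*9, which has exponent 14.

14


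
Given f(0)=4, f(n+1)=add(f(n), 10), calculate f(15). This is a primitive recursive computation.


f(0) = 4
f(1) = add(f(0), 10) = add(4, 10) = 14
f(2) = add(f(1), 10) = add(14, 10) = 24
f(3) = add(f(2), 10) = add(24, 10) = 34
f(4) = add(f(3), 10) = add(34, 10) = 44
f(5) = add(f(4), 10) = add(44, 10) = 54
f(6) = add(f(5), 10) = add(54, 10) = 64
f(7) = add(f(6), 10) = add(64, 10) = 74
f(8) = add(f(7), 10) = add(74, 10) = 84
f(9) = add(f(8), 10) = add(84, 10) = 94
f(10) = add(f(9), 10) = add(94, 10) = 104
f(11) = add(f(10), 10) = add(104, 10) = 114
f(12) = add(f(11), 10) = add(114, 10) = 124
f(13) = add(f(12), 10) = add(124, 10) = 134
f(14) = add(f(13), 10) = add(134, 10) = 144
f(15) = add(f(14), 10) = add(144, 10) = 154


154


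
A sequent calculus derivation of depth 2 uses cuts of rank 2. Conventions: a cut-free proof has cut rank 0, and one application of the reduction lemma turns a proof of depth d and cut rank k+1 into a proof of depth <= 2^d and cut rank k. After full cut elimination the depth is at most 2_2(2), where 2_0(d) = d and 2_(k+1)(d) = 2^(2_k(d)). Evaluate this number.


Each rank reduction sends depth d to at most 2^d; cut rank r needs r reductions.
2_0(2) = 2
2_1(2) = 2^2 = 4
2_2(2) = 2^4 = 16
Cut-free depth bound = 16

16


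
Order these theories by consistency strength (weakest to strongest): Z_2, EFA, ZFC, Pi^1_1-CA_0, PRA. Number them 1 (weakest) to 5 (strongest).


Ordering by consistency strength:
1. EFA
2. PRA
3. Pi^1_1-CA_0
4. Z_2
5. ZFC


Z_2=4, EFA=1, ZFC=5, Pi^1_1-CA_0=3, PRA=2


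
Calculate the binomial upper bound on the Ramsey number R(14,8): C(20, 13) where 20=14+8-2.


R(14,8) <= C(14+8-2, 14-1) = C(20, 13)
C(20, 13) = 20! / (13! * 7!)
= 77520

77520


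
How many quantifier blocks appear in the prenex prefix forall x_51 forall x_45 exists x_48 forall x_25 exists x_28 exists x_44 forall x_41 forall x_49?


Alternations = 4.
Blocks = alternations + 1 = 5

5


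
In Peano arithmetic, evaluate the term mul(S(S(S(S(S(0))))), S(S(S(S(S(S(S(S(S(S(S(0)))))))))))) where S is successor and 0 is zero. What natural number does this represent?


mul(S^5(0), S^11(0)):
S^5(0) = 5
S^11(0) = 11
5 * 11 = 55

55


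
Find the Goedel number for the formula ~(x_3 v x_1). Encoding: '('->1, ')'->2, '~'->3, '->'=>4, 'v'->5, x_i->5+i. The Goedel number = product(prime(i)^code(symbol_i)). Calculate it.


Formula: ~(x_3 v x_1)
Symbol codes: [3, 1, 8, 5, 6, 2]
Primes: [2, 3, 5, 7, 11, 13]
p_1^3 = 2^3 = 8
p_2^1 = 3^1 = 3
p_3^8 = 5^8 = 390625
p_4^5 = 7^5 = 16807
p_5^6 = 11^6 = 1771561
p_6^2 = 13^2 = 169
Product = 47174172636215625000

47174172636215625000


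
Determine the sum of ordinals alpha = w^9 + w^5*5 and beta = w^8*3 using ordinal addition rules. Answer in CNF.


Ordinal addition (w^9 + w^5*5) + w^8*3:
alpha's leading term has exponent 9 > beta's exponent 8, so it survives.
alpha's tail term has exponent 5 < beta's exponent 8, so it is absorbed by beta.
In ordinal addition, any term followed by a strictly larger-exponent term is absorbed.
Result = w^9 + w^8*3

w^9 + w^8*3


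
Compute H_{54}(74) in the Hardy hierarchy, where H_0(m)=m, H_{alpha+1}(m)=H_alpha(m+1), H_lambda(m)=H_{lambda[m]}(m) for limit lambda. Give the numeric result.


H_54(74):
For finite ordinals k, H_k(n) = n + k (each successor step adds 1).
H_54(74) = 74 + 54 = 128

128


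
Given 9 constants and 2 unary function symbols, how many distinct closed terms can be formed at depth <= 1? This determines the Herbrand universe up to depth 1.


Herbrand terms by depth:
Depth 0: 9 constants
Depth 1: 18 new terms (running total: 27)
Total distinct ground terms = 27

27


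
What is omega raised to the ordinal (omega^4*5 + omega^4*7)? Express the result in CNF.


omega^(omega^4*5 + omega^4*7):
Both terms of the exponent have the same exponent 4, so they merge: omega^4*5 + omega^4*7 = omega^4*(5+7) = omega^4*12.
omega raised to a CNF ordinal is a single CNF term: Result = omega^(omega^4*12)

omega^(omega^4*12)


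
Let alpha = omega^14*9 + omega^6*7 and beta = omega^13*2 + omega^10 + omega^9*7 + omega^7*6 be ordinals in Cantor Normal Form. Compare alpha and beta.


Compare term by term from highest exponent:
alpha = omega^14*9 + omega^6*7
beta = omega^13*2 + omega^10 + omega^9*7 + omega^7*6
Term 1: alpha has omega^14*9, beta has omega^13*2
Term 2: alpha has omega^6*7, beta has omega^10*1
Term 3: alpha has omega^0*0, beta has omega^9*7
Term 4: alpha has omega^0*0, beta has omega^7*6
Result: alpha > beta

alpha > beta


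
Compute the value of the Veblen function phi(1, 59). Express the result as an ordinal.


phi(1, 59):
phi(1, beta) = epsilon_beta (the beta-th epsilon number).
phi(1, 59) = epsilon_59

epsilon_59


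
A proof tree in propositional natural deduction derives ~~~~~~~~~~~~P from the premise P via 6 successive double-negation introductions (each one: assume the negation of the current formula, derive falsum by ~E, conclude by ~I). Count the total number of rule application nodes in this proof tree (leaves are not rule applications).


Each double-negation introduction (from C infer ~~C) uses 2 inference nodes: one ~E (C and ~C give falsum) and one ~I (discharge ~C).
6 double negations = 6 * 2 = 12 inference nodes.

12


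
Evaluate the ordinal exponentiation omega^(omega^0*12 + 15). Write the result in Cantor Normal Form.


omega^(omega^0*12 + 15):
omega^0 = 1, so the exponent is 12 + 15 = 27 (finite ordinal addition).
Result = omega^27, already a single CNF term.

omega^27


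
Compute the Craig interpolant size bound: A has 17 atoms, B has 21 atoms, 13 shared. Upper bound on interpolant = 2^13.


Shared atoms = 13
Craig interpolant size bound = 2^13
= 8192

8192


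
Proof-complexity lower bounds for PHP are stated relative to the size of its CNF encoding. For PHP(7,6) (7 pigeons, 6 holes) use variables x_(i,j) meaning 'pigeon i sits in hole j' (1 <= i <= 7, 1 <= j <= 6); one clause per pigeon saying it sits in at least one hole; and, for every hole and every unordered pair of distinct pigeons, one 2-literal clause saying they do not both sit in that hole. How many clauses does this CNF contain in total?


PHP(7,6): 7 pigeons, 6 holes, 7*6 = 42 variables.
- pigeon clauses: one per pigeon -> 7 clauses
- hole clauses: 6 holes * C(7,2) = 6 * 21 -> 126 clauses
Total clauses = 7 + 126 = 133

133


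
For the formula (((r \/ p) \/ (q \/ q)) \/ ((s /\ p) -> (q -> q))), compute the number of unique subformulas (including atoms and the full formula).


Formula: (((r \/ p) \/ (q \/ q)) \/ ((s /\ p) -> (q -> q)))
Subformulas found:
  1. q
  2. s
  3. r
  4. p
  5. (s /\ p)
  6. (q -> q)
  7. (r \/ p)
  8. (q \/ q)
  9. ((s /\ p) -> (q -> q))
  10. ((r \/ p) \/ (q \/ q))
  11. (((r \/ p) \/ (q \/ q)) \/ ((s /\ p) -> (q -> q)))
Total distinct subformulas = 11

11


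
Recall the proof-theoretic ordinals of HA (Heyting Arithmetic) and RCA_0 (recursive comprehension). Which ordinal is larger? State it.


Proof-theoretic ordinal of HA (Heyting Arithmetic): epsilon_0
Proof-theoretic ordinal of RCA_0 (recursive comprehension): omega^omega
Comparing: omega^omega < epsilon_0.
The larger ordinal is epsilon_0 (from HA (Heyting Arithmetic)).

epsilon_0


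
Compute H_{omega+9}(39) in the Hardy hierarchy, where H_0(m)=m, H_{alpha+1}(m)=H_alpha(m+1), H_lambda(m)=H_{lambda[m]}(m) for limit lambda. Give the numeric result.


H_{omega+9}(39):
Unwind the 9 successor steps: H_{omega+9}(39) = H_omega(39+9) = H_omega(48).
H_omega(m) = H_m(m) = m + m = 2m.
Result = 2 * 48 = 96

96


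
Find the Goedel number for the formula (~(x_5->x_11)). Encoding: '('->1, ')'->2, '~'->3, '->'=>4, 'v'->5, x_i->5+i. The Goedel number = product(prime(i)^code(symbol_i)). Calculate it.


Formula: (~(x_5->x_11))
Symbol codes: [1, 3, 1, 10, 4, 16, 2, 2]
Primes: [2, 3, 5, 7, 11, 13, 17, 19]
p_1^1 = 2^1 = 2
p_2^3 = 3^3 = 27
p_3^1 = 5^1 = 5
p_4^10 = 7^10 = 282475249
p_5^4 = 11^4 = 14641
p_6^16 = 13^16 = 665416609183179841
p_7^2 = 17^2 = 289
p_8^2 = 19^2 = 361
Product = 77519968310352607509131176424862222270

77519968310352607509131176424862222270


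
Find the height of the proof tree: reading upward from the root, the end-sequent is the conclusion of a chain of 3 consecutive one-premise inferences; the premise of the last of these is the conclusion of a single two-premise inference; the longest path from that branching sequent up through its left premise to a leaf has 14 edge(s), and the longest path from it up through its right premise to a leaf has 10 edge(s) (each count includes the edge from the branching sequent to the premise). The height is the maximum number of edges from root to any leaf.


Longest path through the left premise: 14 edges (measured from the branching sequent)
Longest path through the right premise: 10 edges
Height of the subtree rooted at the branching sequent: max(14, 10) = 14
The branching sequent sits 3 edges above the root (the chain of one-premise inferences), so height = 14 + 3 = 17

17


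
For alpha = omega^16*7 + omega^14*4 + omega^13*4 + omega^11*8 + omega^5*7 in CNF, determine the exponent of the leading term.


CNF: omega^16*7 + omega^14*4 + omega^13*4 + omega^11*8 + omega^5*7
The leading term is omega^16*7, which has exponent 16.

16


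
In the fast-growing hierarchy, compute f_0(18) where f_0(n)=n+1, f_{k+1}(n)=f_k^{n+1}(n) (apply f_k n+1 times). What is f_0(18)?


f_0(18) = 18 + 1 = 19

19


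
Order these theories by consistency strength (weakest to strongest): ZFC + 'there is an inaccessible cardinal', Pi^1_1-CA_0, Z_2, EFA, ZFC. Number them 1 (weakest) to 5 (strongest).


Ordering by consistency strength:
1. EFA
2. Pi^1_1-CA_0
3. Z_2
4. ZFC
5. ZFC + 'there is an inaccessible cardinal'


ZFC + 'there is an inaccessible cardinal'=5, Pi^1_1-CA_0=2, Z_2=3, EFA=1, ZFC=4


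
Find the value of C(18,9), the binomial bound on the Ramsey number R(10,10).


R(10,10) <= C(10+10-2, 10-1) = C(18, 9)
C(18, 9) = 18! / (9! * 9!)
= 48620

48620


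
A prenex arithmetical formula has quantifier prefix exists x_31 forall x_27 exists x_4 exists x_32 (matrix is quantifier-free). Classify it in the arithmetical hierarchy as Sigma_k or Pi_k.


Leading quantifier is exists, so the class is Sigma.
Number of quantifier blocks = alternations + 1 = 2 + 1 = 3.
Classification: Sigma_3

Sigma_3


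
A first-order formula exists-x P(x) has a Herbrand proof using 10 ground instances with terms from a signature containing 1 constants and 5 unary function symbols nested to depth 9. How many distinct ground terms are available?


Herbrand terms by depth:
Depth 0: 1 constants
Depth 1: 5 new terms (running total: 6)
Depth 2: 25 new terms (running total: 31)
Depth 3: 125 new terms (running total: 156)
Depth 4: 625 new terms (running total: 781)
Depth 5: 3125 new terms (running total: 3906)
Depth 6: 15625 new terms (running total: 19531)
Depth 7: 78125 new terms (running total: 97656)
Depth 8: 390625 new terms (running total: 488281)
Depth 9: 1953125 new terms (running total: 2441406)
Total distinct ground terms = 2441406

2441406


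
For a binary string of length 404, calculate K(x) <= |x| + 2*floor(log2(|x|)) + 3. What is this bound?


floor(log2(404)) = 8
2 * 8 = 16
K(x) <= 404 + 16 + 3 = 423

423


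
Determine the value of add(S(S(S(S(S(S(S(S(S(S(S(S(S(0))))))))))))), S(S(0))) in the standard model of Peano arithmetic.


add(S^13(0), S^2(0)):
S^13(0) = 13
S^2(0) = 2
13 + 2 = 15

15


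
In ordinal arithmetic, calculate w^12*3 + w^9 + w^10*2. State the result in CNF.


Ordinal addition (w^12*3 + w^9) + w^10*2:
alpha's leading term has exponent 12 > beta's exponent 10, so it survives.
alpha's tail term has exponent 9 < beta's exponent 10, so it is absorbed by beta.
In ordinal addition, any term followed by a strictly larger-exponent term is absorbed.
Result = w^12*3 + w^10*2

w^12*3 + w^10*2


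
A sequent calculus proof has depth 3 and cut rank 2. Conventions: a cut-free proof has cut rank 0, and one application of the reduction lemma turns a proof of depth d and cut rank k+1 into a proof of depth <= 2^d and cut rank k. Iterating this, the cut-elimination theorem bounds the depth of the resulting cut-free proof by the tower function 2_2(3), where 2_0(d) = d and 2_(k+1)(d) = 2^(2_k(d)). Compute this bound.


Each rank reduction sends depth d to at most 2^d; cut rank r needs r reductions.
2_0(3) = 3
2_1(3) = 2^3 = 8
2_2(3) = 2^8 = 256
Cut-free depth bound = 256

256


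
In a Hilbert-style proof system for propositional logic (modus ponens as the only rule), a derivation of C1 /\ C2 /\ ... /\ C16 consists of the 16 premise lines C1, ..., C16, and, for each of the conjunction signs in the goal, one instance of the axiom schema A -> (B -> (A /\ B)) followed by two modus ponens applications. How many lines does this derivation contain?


Conjoining 16 premises:
- 16 premise lines
- the goal has 15 conjunction signs; each costs 1 axiom instance + 2 MP = 3 lines: 3 * 15 = 45
Total = 16 + 45 = 61 lines.

61


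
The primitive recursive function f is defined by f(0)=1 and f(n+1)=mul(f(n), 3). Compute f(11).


f(0) = 1
f(1) = mul(f(0), 3) = mul(1, 3) = 3
f(2) = mul(f(1), 3) = mul(3, 3) = 9
f(3) = mul(f(2), 3) = mul(9, 3) = 27
f(4) = mul(f(3), 3) = mul(27, 3) = 81
f(5) = mul(f(4), 3) = mul(81, 3) = 243
f(6) = mul(f(5), 3) = mul(243, 3) = 729
f(7) = mul(f(6), 3) = mul(729, 3) = 2187
f(8) = mul(f(7), 3) = mul(2187, 3) = 6561
f(9) = mul(f(8), 3) = mul(6561, 3) = 19683
f(10) = mul(f(9), 3) = mul(19683, 3) = 59049
f(11) = mul(f(10), 3) = mul(59049, 3) = 177147


177147


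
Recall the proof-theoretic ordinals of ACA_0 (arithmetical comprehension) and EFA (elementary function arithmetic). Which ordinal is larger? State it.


Proof-theoretic ordinal of ACA_0 (arithmetical comprehension): epsilon_0
Proof-theoretic ordinal of EFA (elementary function arithmetic): omega^3
Comparing: omega^3 < epsilon_0.
The larger ordinal is epsilon_0 (from ACA_0 (arithmetical comprehension)).

epsilon_0


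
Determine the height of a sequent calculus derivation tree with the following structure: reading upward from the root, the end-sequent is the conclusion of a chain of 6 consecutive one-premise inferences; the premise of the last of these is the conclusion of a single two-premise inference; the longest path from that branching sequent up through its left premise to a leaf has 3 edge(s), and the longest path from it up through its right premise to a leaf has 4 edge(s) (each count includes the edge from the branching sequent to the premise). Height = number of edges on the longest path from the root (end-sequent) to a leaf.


Longest path through the left premise: 3 edges (measured from the branching sequent)
Longest path through the right premise: 4 edges
Height of the subtree rooted at the branching sequent: max(3, 4) = 4
The branching sequent sits 6 edges above the root (the chain of one-premise inferences), so height = 4 + 6 = 10

10


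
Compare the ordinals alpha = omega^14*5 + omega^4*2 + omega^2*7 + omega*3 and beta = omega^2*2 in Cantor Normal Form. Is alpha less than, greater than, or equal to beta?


Compare term by term from highest exponent:
alpha = omega^14*5 + omega^4*2 + omega^2*7 + omega*3
beta = omega^2*2
Term 1: alpha has omega^14*5, beta has omega^2*2
Term 2: alpha has omega^4*2, beta has omega^0*0
Term 3: alpha has omega^2*7, beta has omega^0*0
Term 4: alpha has omega^1*3, beta has omega^0*0
Result: alpha > beta

alpha > beta


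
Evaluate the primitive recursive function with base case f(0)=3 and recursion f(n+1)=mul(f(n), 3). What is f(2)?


f(0) = 3
f(1) = mul(f(0), 3) = mul(3, 3) = 9
f(2) = mul(f(1), 3) = mul(9, 3) = 27


27


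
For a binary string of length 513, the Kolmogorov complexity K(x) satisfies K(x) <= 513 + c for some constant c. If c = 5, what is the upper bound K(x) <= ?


K(x) <= |x| + c = 513 + 5 = 518

518


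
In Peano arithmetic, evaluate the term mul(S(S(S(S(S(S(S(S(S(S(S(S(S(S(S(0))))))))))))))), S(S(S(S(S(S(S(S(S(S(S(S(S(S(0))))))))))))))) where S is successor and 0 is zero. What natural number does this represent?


mul(S^15(0), S^14(0)):
S^15(0) = 15
S^14(0) = 14
15 * 14 = 210

210


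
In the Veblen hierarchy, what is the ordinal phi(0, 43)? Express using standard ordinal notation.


phi(0, 43):
phi(0, beta) = omega^beta by definition.
phi(0, 43) = omega^43

omega^43


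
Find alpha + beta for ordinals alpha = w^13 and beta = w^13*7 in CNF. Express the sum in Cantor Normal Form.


Ordinal addition w^13 + w^13*7:
Both terms have the same exponent 13.
w^e*c + w^e*d = w^e*(c+d).
Result = w^13*(1+7) = w^13*8

w^13*8


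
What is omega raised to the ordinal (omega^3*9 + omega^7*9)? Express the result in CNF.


omega^(omega^3*9 + omega^7*9):
In ordinal addition a term is absorbed by a following term of strictly larger exponent: 3 < 7, so omega^3*9 + omega^7*9 = omega^7*9.
omega raised to a CNF ordinal is a single CNF term: Result = omega^(omega^7*9)

omega^(omega^7*9)


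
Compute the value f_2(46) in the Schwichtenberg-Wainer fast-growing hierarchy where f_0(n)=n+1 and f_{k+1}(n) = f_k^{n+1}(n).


f_2(46) = f_1^47(46)
f_1(m) = 2m + 1.
Iterating: f_1^k(n) = 2^k*(n+1) - 1.
f_2(46) = 2^47*(46+1) - 1 = 140737488355328*47 - 1 = 6614661952700415

6614661952700415


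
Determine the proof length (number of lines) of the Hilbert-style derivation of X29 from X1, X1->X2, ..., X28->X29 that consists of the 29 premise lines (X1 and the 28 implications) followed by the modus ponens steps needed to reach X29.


We have 29 premise lines: X1 and 28 implications.
Each implication is detached once by MP, giving 28 MP lines.
29 premise lines + 28 MP lines = 57 total lines.

57


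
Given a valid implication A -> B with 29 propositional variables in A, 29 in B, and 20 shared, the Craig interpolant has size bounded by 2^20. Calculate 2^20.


Shared atoms = 20
Craig interpolant size bound = 2^20
= 1048576

1048576


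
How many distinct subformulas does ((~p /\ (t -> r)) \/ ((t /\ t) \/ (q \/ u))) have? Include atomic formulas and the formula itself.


Formula: ((~p /\ (t -> r)) \/ ((t /\ t) \/ (q \/ u)))
Subformulas found:
  1. q
  2. u
  3. r
  4. t
  5. p
  6. ~p
  7. (t -> r)
  8. (q \/ u)
  9. (t /\ t)
  10. (~p /\ (t -> r))
  11. ((t /\ t) \/ (q \/ u))
  12. ((~p /\ (t -> r)) \/ ((t /\ t) \/ (q \/ u)))
Total distinct subformulas = 12

12


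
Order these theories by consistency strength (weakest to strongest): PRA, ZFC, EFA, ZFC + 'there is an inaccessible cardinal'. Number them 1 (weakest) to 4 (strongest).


Ordering by consistency strength:
1. EFA
2. PRA
3. ZFC
4. ZFC + 'there is an inaccessible cardinal'


PRA=2, ZFC=3, EFA=1, ZFC + 'there is an inaccessible cardinal'=4


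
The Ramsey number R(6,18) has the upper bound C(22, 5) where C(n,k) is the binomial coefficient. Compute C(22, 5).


R(6,18) <= C(6+18-2, 6-1) = C(22, 5)
C(22, 5) = 22! / (5! * 17!)
= 26334

26334


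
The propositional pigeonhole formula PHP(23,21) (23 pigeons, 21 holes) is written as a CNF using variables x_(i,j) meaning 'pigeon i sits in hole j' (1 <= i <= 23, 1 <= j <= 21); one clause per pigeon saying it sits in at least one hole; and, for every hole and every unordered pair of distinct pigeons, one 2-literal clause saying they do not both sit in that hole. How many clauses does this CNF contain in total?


PHP(23,21): 23 pigeons, 21 holes, 23*21 = 483 variables.
- pigeon clauses: one per pigeon -> 23 clauses
- hole clauses: 21 holes * C(23,2) = 21 * 253 -> 5313 clauses
Total clauses = 23 + 5313 = 5336

5336


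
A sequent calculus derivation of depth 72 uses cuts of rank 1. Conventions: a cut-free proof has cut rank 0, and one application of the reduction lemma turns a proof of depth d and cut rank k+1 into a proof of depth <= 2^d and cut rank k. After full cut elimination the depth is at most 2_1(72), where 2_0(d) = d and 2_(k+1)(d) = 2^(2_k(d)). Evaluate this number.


Each rank reduction sends depth d to at most 2^d; cut rank r needs r reductions.
2_0(72) = 72
2_1(72) = 2^72 = 4722366482869645213696
Cut-free depth bound = 4722366482869645213696

4722366482869645213696


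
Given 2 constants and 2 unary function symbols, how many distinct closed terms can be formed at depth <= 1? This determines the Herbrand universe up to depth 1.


Herbrand terms by depth:
Depth 0: 2 constants
Depth 1: 4 new terms (running total: 6)
Total distinct ground terms = 6

6


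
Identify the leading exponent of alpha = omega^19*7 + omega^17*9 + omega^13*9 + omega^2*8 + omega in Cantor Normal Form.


CNF: omega^19*7 + omega^17*9 + omega^13*9 + omega^2*8 + omega
The leading term is omega^19*7, which has exponent 19.

19


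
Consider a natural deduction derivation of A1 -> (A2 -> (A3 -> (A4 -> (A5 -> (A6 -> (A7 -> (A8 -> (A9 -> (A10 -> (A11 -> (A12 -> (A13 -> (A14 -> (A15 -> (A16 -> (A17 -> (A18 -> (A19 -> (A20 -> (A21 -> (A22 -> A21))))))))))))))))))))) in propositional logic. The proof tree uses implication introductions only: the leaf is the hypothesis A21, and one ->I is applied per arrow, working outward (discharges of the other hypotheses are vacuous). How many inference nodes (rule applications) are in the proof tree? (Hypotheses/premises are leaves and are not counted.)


The formula has 22 arrows (->); its innermost consequent A21 is one of the antecedents,
so the proof starts from the hypothesis leaf A21 (not a rule application) and closes one arrow per ->I.
Building A1 -> (A2 -> (A3 -> (A4 -> (A5 -> (A6 -> (A7 -> (A8 -> (A9 -> (A10 -> (A11 -> (A12 -> (A13 -> (A14 -> (A15 -> (A16 -> (A17 -> (A18 -> (A19 -> (A20 -> (A21 -> (A22 -> A21))))))))))))))))))))) therefore takes 22 nested implication introductions.
Total inference nodes = 22

22


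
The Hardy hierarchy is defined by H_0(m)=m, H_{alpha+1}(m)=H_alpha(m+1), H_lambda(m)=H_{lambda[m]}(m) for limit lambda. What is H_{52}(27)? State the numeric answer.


H_52(27):
For finite ordinals k, H_k(n) = n + k (each successor step adds 1).
H_52(27) = 27 + 52 = 79

79


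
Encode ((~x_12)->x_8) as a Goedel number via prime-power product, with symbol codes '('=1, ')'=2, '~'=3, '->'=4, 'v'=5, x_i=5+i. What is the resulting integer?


Formula: ((~x_12)->x_8)
Symbol codes: [1, 1, 3, 17, 2, 4, 13, 2]
Primes: [2, 3, 5, 7, 11, 13, 17, 19]
p_1^1 = 2^1 = 2
p_2^1 = 3^1 = 3
p_3^3 = 5^3 = 125
p_4^17 = 7^17 = 232630513987207
p_5^2 = 11^2 = 121
p_6^4 = 13^4 = 28561
p_7^13 = 17^13 = 9904578032905937
p_8^2 = 19^2 = 361
Product = 2155906406148908267622198036264749829989250

2155906406148908267622198036264749829989250


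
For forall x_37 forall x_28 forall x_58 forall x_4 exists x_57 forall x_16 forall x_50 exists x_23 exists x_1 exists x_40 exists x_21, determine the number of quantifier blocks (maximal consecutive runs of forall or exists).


Alternations = 3.
Blocks = alternations + 1 = 4

4


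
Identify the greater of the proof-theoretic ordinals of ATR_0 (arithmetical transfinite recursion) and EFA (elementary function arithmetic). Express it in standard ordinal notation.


Proof-theoretic ordinal of ATR_0 (arithmetical transfinite recursion): Gamma_0
Proof-theoretic ordinal of EFA (elementary function arithmetic): omega^3
Comparing: omega^3 < Gamma_0.
The larger ordinal is Gamma_0 (from ATR_0 (arithmetical transfinite recursion)).

Gamma_0


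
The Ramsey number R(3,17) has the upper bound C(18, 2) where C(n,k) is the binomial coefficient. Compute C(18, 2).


R(3,17) <= C(3+17-2, 3-1) = C(18, 2)
C(18, 2) = 18! / (2! * 16!)
= 153

153


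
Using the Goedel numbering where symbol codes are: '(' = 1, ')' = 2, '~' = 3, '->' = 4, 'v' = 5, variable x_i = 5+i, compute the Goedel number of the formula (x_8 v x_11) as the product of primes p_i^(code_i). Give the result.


Formula: (x_8 v x_11)
Symbol codes: [1, 13, 5, 16, 2]
Primes: [2, 3, 5, 7, 11]
p_1^1 = 2^1 = 2
p_2^13 = 3^13 = 1594323
p_3^5 = 5^5 = 3125
p_4^16 = 7^16 = 33232930569601
p_5^2 = 11^2 = 121
Product = 40069169333166718686768750

40069169333166718686768750


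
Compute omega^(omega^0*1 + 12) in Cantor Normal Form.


omega^(omega^0*1 + 12):
omega^0 = 1, so the exponent is 1 + 12 = 13 (finite ordinal addition).
Result = omega^13, already a single CNF term.

omega^13


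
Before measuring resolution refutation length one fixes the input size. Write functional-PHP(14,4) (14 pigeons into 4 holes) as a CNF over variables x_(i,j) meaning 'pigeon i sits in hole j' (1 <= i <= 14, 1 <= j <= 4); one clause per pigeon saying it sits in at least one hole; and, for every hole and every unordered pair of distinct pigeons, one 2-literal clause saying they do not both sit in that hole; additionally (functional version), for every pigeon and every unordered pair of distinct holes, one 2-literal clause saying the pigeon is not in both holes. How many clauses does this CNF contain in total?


functional-PHP(14,4): 14 pigeons, 4 holes, 14*4 = 56 variables.
- pigeon clauses: one per pigeon -> 14 clauses
- hole clauses: 4 holes * C(14,2) = 4 * 91 -> 364 clauses
- functional clauses: 14 pigeons * C(4,2) = 14 * 6 -> 84 clauses
Total clauses = 14 + 364 + 84 = 462

462


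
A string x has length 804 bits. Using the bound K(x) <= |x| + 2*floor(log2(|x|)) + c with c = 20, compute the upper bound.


floor(log2(804)) = 9
2 * 9 = 18
K(x) <= 804 + 18 + 20 = 842

842
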